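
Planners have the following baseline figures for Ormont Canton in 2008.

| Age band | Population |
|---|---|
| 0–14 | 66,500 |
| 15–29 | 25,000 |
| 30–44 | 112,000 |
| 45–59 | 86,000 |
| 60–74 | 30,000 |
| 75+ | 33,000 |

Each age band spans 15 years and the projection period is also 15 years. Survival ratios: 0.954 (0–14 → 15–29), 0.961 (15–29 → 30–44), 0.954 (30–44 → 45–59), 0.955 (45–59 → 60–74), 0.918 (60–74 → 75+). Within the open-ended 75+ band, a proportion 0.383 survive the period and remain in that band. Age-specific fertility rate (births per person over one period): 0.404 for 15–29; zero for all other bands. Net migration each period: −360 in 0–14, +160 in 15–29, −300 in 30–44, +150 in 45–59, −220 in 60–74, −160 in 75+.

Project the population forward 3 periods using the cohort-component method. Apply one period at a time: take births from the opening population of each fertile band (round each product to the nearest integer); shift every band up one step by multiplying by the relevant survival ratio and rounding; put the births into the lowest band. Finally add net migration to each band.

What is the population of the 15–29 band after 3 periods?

After projecting period 1:
Births: 25000 × 0.404 = 10100
15–29: 66500 × 0.954 = 63441
30–44: 25000 × 0.961 = 24025
45–59: 112000 × 0.954 = 106848
60–74: 86000 × 0.955 = 82130
75+: 30000 × 0.918 + 33000 × 0.383 = 27540 + 12639 = 40179
Net migration: 0–14 − 360 → 9740; 15–29 + 160 → 63601; 30–44 − 300 → 23725; 45–59 + 150 → 106998; 60–74 − 220 → 81910; 75+ − 160 → 40019
→ [9740, 63601, 23725, 106998, 81910, 40019]
After projecting period 2:
Births: 63601 × 0.404 = 25695
15–29: 9740 × 0.954 = 9292
30–44: 63601 × 0.961 = 61121
45–59: 23725 × 0.954 = 22634
60–74: 106998 × 0.955 = 102183
75+: 81910 × 0.918 + 40019 × 0.383 = 75193 + 15327 = 90520
Net migration: 0–14 − 360 → 25335; 15–29 + 160 → 9452; 30–44 − 300 → 60821; 45–59 + 150 → 22784; 60–74 − 220 → 101963; 75+ − 160 → 90360
→ [25335, 9452, 60821, 22784, 101963, 90360]
After projecting period 3:
Births: 9452 × 0.404 = 3819
15–29: 25335 × 0.954 = 24170
30–44: 9452 × 0.961 = 9083
45–59: 60821 × 0.954 = 58023
60–74: 22784 × 0.955 = 21759
75+: 101963 × 0.918 + 90360 × 0.383 = 93602 + 34608 = 128210
Net migration: 0–14 − 360 → 3459; 15–29 + 160 → 24330; 30–44 − 300 → 8783; 45–59 + 150 → 58173; 60–74 − 220 → 21539; 75+ − 160 → 128050
→ [3459, 24330, 8783, 58173, 21539, 128050]

24330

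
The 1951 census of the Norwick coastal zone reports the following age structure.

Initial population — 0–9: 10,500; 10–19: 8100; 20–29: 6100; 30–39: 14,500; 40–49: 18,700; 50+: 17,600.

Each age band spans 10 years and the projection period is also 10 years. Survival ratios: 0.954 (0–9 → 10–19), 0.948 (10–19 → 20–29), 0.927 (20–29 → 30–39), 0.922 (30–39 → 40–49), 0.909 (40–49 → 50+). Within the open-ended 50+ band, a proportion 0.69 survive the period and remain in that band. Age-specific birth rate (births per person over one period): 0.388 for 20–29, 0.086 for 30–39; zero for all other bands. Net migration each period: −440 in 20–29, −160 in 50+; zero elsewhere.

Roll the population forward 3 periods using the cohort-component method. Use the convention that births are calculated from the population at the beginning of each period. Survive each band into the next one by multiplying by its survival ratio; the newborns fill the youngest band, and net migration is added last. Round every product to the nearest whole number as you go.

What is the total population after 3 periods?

After projecting period 1:
Births: 6100 * 0.388 = 2367 ; 14500 * 0.086 = 1247 ⇒ total 3614
10–19: 10500 * 0.954 = 10017
20–29: 8100 * 0.948 = 7679
30–39: 6100 * 0.927 = 5655
40–49: 14500 * 0.922 = 13369
50+: 18700 * 0.909 + 17600 * 0.69 = 16998 + 12144 = 29142
Net migration: 20–29 − 440 → 7239; 50+ − 160 → 28982
End of period: [3614, 10017, 7239, 5655, 13369, 28982]
After projecting period 2:
Births: 7239 * 0.388 = 2809 ; 5655 * 0.086 = 486 ⇒ total 3295
10–19: 3614 * 0.954 = 3448
20–29: 10017 * 0.948 = 9496
30–39: 7239 * 0.927 = 6711
40–49: 5655 * 0.922 = 5214
50+: 13369 * 0.909 + 28982 * 0.69 = 12152 + 19998 = 32150
Net migration: 20–29 − 440 → 9056; 50+ − 160 → 31990
End of period: [3295, 3448, 9056, 6711, 5214, 31990]
After projecting period 3:
Births: 9056 * 0.388 = 3514 ; 6711 * 0.086 = 577 ⇒ total 4091
10–19: 3295 * 0.954 = 3143
20–29: 3448 * 0.948 = 3269
30–39: 9056 * 0.927 = 8395
40–49: 6711 * 0.922 = 6188
50+: 5214 * 0.909 + 31990 * 0.69 = 4740 + 22073 = 26813
Net migration: 20–29 − 440 → 2829; 50+ − 160 → 26653
End of period: [4091, 3143, 2829, 8395, 6188, 26653]
Total after period 3: 4091 + 3143 + 2829 + 8395 + 6188 + 26653 = 51299

51299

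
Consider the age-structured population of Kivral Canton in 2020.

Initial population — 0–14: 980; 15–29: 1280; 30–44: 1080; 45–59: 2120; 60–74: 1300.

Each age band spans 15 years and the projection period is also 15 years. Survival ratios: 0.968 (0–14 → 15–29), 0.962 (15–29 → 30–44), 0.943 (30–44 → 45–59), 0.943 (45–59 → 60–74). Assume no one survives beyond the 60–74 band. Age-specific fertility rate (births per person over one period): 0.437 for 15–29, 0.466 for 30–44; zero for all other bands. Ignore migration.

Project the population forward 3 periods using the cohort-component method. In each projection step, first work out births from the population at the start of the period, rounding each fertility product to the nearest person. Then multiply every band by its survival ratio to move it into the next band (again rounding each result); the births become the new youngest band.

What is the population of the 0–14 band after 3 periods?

874

After projecting period 1:
Births: 1280 × 0.437 = 559 ; 1080 × 0.466 = 503 → 1062
15–29: 980 × 0.968 = 949
30–44: 1280 × 0.962 = 1231
45–59: 1080 × 0.943 = 1018
60–74: 2120 × 0.943 = 1999
Population now: 0–14=1062, 15–29=949, 30–44=1231, 45–59=1018, 60–74=1999
After projecting period 2:
Births: 949 × 0.437 = 415 ; 1231 × 0.466 = 574 → 989
15–29: 1062 × 0.968 = 1028
30–44: 949 × 0.962 = 913
45–59: 1231 × 0.943 = 1161
60–74: 1018 × 0.943 = 960
Population now: 0–14=989, 15–29=1028, 30–44=913, 45–59=1161, 60–74=960
After projecting period 3:
Births: 1028 × 0.437 = 449 ; 913 × 0.466 = 425 → 874
15–29: 989 × 0.968 = 957
30–44: 1028 × 0.962 = 989
45–59: 913 × 0.943 = 861
60–74: 1161 × 0.943 = 1095
Population now: 0–14=874, 15–29=957, 30–44=989, 45–59=861, 60–74=1095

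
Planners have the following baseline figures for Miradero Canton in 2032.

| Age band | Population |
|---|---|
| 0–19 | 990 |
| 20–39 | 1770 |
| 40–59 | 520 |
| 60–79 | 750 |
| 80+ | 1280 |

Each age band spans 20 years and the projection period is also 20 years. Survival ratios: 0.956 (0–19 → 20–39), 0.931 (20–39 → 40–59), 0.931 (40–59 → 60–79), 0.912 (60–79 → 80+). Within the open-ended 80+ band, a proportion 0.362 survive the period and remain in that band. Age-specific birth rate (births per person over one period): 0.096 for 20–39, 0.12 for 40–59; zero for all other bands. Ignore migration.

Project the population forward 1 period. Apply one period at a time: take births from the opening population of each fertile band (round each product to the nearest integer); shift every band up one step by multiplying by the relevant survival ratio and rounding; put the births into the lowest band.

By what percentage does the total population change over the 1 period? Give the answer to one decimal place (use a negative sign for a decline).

[period 1]
Births: 1770 * 0.096 = 170 ; 520 * 0.12 = 62 → 232
20–39: 990 * 0.956 = 946
40–59: 1770 * 0.931 = 1648
60–79: 520 * 0.931 = 484
80+: 750 * 0.912 + 1280 * 0.362 = 684 + 463 = 1147
Giving 232 / 946 / 1648 / 484 / 1147.
Total: 5310 → 4457; change = -853; percentage change = -16.1%

-16.1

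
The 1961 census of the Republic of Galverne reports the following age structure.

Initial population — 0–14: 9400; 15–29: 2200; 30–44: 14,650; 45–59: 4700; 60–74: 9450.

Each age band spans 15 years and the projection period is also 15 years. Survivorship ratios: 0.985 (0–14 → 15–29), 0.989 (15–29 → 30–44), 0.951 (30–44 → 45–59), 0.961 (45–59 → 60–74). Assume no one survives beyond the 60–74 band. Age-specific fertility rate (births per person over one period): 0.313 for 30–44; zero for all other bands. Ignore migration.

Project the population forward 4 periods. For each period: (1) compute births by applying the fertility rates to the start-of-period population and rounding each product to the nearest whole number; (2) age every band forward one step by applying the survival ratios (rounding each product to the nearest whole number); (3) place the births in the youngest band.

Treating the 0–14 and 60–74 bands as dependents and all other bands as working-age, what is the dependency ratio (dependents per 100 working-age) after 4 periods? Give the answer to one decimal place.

126.3

Period 1.
Births: 14650 * 0.313 = 4585
15–29: 9400 * 0.985 = 9259
30–44: 2200 * 0.989 = 2176
45–59: 14650 * 0.951 = 13932
60–74: 4700 * 0.961 = 4517
Giving 4585 / 9259 / 2176 / 13932 / 4517.
Period 2.
Births: 2176 * 0.313 = 681
15–29: 4585 * 0.985 = 4516
30–44: 9259 * 0.989 = 9157
45–59: 2176 * 0.951 = 2069
60–74: 13932 * 0.961 = 13389
Giving 681 / 4516 / 9157 / 2069 / 13389.
Period 3.
Births: 9157 * 0.313 = 2866
15–29: 681 * 0.985 = 671
30–44: 4516 * 0.989 = 4466
45–59: 9157 * 0.951 = 8708
60–74: 2069 * 0.961 = 1988
Giving 2866 / 671 / 4466 / 8708 / 1988.
Period 4.
Births: 4466 * 0.313 = 1398
15–29: 2866 * 0.985 = 2823
30–44: 671 * 0.989 = 664
45–59: 4466 * 0.951 = 4247
60–74: 8708 * 0.961 = 8368
Giving 1398 / 2823 / 664 / 4247 / 8368.
Dependents (band 0–14 + band 60–74) = 1398 + 8368 = 9766; working-age = 7734; ratio = 9766/7734 × 100 = 126.3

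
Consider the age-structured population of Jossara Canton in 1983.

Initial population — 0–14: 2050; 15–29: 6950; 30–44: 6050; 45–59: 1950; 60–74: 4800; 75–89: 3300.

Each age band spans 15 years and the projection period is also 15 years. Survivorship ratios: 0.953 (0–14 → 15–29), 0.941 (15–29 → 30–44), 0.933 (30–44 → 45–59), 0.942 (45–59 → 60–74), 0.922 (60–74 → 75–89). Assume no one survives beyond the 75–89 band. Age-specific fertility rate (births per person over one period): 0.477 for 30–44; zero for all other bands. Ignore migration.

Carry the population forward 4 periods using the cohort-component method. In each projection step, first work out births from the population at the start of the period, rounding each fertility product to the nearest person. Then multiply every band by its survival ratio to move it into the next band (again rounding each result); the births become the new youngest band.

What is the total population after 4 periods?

Period 1.
Births: 6050 × 0.477 = 2886
15–29: 2050 × 0.953 = 1954
30–44: 6950 × 0.941 = 6540
45–59: 6050 × 0.933 = 5645
60–74: 1950 × 0.942 = 1837
75–89: 4800 × 0.922 = 4426
→ [2886, 1954, 6540, 5645, 1837, 4426]
Period 2.
Births: 6540 × 0.477 = 3120
15–29: 2886 × 0.953 = 2750
30–44: 1954 × 0.941 = 1839
45–59: 6540 × 0.933 = 6102
60–74: 5645 × 0.942 = 5318
75–89: 1837 × 0.922 = 1694
→ [3120, 2750, 1839, 6102, 5318, 1694]
Period 3.
Births: 1839 × 0.477 = 877
15–29: 3120 × 0.953 = 2973
30–44: 2750 × 0.941 = 2588
45–59: 1839 × 0.933 = 1716
60–74: 6102 × 0.942 = 5748
75–89: 5318 × 0.922 = 4903
→ [877, 2973, 2588, 1716, 5748, 4903]
Period 4.
Births: 2588 × 0.477 = 1234
15–29: 877 × 0.953 = 836
30–44: 2973 × 0.941 = 2798
45–59: 2588 × 0.933 = 2415
60–74: 1716 × 0.942 = 1616
75–89: 5748 × 0.922 = 5300
→ [1234, 836, 2798, 2415, 1616, 5300]
Total after period 4: 1234 + 836 + 2798 + 2415 + 1616 + 5300 = 14199

14199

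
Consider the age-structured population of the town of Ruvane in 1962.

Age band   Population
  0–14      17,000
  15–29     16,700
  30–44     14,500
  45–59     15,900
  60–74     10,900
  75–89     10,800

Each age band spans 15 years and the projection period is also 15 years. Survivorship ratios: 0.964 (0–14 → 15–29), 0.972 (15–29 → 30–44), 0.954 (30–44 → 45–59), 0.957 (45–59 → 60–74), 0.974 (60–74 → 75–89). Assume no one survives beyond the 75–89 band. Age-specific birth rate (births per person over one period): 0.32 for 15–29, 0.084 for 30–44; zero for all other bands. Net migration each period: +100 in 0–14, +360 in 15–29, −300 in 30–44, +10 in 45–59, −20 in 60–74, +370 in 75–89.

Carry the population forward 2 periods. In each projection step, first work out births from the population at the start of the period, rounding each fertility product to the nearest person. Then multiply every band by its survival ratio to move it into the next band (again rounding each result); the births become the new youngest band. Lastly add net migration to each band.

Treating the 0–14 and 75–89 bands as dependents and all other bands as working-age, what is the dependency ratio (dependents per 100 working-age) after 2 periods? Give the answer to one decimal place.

After projecting period 1:
Births: 16700 × 0.32 = 5344  |  14500 × 0.084 = 1218 → 6562
15–29: 17000 × 0.964 = 16388
30–44: 16700 × 0.972 = 16232
45–59: 14500 × 0.954 = 13833
60–74: 15900 × 0.957 = 15216
75–89: 10900 × 0.974 = 10617
Net migration: 0–14 + 100 → 6662; 15–29 + 360 → 16748; 30–44 − 300 → 15932; 45–59 + 10 → 13843; 60–74 − 20 → 15196; 75–89 + 370 → 10987
→ [6662, 16748, 15932, 13843, 15196, 10987]
After projecting period 2:
Births: 16748 × 0.32 = 5359  |  15932 × 0.084 = 1338 → 6697
15–29: 6662 × 0.964 = 6422
30–44: 16748 × 0.972 = 16279
45–59: 15932 × 0.954 = 15199
60–74: 13843 × 0.957 = 13248
75–89: 15196 × 0.974 = 14801
Net migration: 0–14 + 100 → 6797; 15–29 + 360 → 6782; 30–44 − 300 → 15979; 45–59 + 10 → 15209; 60–74 − 20 → 13228; 75–89 + 370 → 15171
→ [6797, 6782, 15979, 15209, 13228, 15171]
Dependents (band 0–14 + band 75–89) = 6797 + 15171 = 21968; working-age = 51198; ratio = 21968/51198 × 100 = 42.9

42.9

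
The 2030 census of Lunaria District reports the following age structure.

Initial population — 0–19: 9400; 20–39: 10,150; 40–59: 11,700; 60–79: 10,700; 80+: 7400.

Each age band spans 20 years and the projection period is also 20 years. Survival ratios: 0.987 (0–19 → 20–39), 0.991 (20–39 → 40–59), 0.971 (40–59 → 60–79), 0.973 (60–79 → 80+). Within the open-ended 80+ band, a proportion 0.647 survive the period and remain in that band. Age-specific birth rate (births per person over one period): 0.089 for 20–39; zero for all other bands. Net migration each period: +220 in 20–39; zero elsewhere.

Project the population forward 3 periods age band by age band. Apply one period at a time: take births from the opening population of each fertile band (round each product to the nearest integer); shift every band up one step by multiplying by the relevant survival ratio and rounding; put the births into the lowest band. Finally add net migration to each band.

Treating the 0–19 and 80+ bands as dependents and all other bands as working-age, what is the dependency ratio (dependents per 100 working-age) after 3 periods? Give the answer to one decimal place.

204.7

Numbering the bands 1..5 from youngest to oldest:
Period 1:
Births: 10150 × 0.089 = 903
Band 2: 9400 × 0.987 = 9278
Band 3: 10150 × 0.991 = 10059
Band 4: 11700 × 0.971 = 11361
Band 5: 10700 × 0.973 + 7400 × 0.647 = 10411 + 4788 = 15199
Net migration: Band 2 + 220 → 9498
→ [903, 9498, 10059, 11361, 15199]
Period 2:
Births: 9498 × 0.089 = 845
Band 2: 903 × 0.987 = 891
Band 3: 9498 × 0.991 = 9413
Band 4: 10059 × 0.971 = 9767
Band 5: 11361 × 0.973 + 15199 × 0.647 = 11054 + 9834 = 20888
Net migration: Band 2 + 220 → 1111
→ [845, 1111, 9413, 9767, 20888]
Period 3:
Births: 1111 × 0.089 = 99
Band 2: 845 × 0.987 = 834
Band 3: 1111 × 0.991 = 1101
Band 4: 9413 × 0.971 = 9140
Band 5: 9767 × 0.973 + 20888 × 0.647 = 9503 + 13515 = 23018
Net migration: Band 2 + 220 → 1054
→ [99, 1054, 1101, 9140, 23018]
Dependents (band 0–19 + band 80+) = 99 + 23018 = 23117; working-age = 11295; ratio = 23117/11295 × 100 = 204.7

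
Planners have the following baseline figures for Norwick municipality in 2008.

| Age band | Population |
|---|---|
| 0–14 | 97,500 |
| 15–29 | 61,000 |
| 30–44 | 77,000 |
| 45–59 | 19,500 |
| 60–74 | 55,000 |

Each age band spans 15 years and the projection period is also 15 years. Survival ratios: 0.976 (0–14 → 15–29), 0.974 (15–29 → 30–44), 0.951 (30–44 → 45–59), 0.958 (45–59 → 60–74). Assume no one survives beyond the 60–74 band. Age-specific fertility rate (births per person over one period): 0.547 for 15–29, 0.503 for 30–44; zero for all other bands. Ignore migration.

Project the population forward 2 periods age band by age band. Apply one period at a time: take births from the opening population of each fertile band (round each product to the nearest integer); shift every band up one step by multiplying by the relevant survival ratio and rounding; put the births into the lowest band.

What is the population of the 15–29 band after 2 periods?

After projecting period 1:
Births: 61000 × 0.547 = 33367, 77000 × 0.503 = 38731 → 72098
15–29: 97500 × 0.976 = 95160
30–44: 61000 × 0.974 = 59414
45–59: 77000 × 0.951 = 73227
60–74: 19500 × 0.958 = 18681
Giving 72098 / 95160 / 59414 / 73227 / 18681.
After projecting period 2:
Births: 95160 × 0.547 = 52053, 59414 × 0.503 = 29885 → 81938
15–29: 72098 × 0.976 = 70368
30–44: 95160 × 0.974 = 92686
45–59: 59414 × 0.951 = 56503
60–74: 73227 × 0.958 = 70151
Giving 81938 / 70368 / 92686 / 56503 / 70151.

70368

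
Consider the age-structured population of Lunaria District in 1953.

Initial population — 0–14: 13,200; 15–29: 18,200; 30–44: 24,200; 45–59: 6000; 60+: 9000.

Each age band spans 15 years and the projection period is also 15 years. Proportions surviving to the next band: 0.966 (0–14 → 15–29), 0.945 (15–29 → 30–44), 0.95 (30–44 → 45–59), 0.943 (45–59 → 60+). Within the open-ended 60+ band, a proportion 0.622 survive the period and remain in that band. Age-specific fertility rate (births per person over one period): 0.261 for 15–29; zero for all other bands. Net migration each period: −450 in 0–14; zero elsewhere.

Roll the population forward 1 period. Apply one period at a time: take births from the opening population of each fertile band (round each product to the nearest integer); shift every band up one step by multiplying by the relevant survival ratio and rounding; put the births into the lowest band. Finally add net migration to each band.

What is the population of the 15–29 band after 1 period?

12751

(Bands numbered youngest = 1 to oldest = 5.)
— Period 1 —
Births: 18200 × 0.261 = 4750
Band 2: 13200 × 0.966 = 12751
Band 3: 18200 × 0.945 = 17199
Band 4: 24200 × 0.95 = 22990
Band 5: 6000 × 0.943 + 9000 × 0.622 = 5658 + 5598 = 11256
Net migration: Band 1 − 450 → 4300
→ [4300, 12751, 17199, 22990, 11256]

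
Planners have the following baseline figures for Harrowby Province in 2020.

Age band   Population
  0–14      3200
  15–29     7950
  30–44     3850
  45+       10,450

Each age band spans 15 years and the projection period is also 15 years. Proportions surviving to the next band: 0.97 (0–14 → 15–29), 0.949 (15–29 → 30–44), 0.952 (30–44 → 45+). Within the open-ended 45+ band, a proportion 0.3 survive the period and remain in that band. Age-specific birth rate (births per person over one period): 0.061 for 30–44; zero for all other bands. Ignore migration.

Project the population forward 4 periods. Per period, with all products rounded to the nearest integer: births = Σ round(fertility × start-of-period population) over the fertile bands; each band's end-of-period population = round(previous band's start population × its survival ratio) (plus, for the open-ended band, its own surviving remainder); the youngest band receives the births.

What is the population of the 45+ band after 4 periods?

1878

Let band 1 be 0–14 through band 4 = 45+.
Period 1:
Births: 3850 × 0.061 = 235
Band 2: 3200 × 0.97 = 3104
Band 3: 7950 × 0.949 = 7545
Band 4: 3850 × 0.952 + 10450 × 0.3 = 3665 + 3135 = 6800
→ [235, 3104, 7545, 6800]
Period 2:
Births: 7545 × 0.061 = 460
Band 2: 235 × 0.97 = 228
Band 3: 3104 × 0.949 = 2946
Band 4: 7545 × 0.952 + 6800 × 0.3 = 7183 + 2040 = 9223
→ [460, 228, 2946, 9223]
Period 3:
Births: 2946 × 0.061 = 180
Band 2: 460 × 0.97 = 446
Band 3: 228 × 0.949 = 216
Band 4: 2946 × 0.952 + 9223 × 0.3 = 2805 + 2767 = 5572
→ [180, 446, 216, 5572]
Period 4:
Births: 216 × 0.061 = 13
Band 2: 180 × 0.97 = 175
Band 3: 446 × 0.949 = 423
Band 4: 216 × 0.952 + 5572 × 0.3 = 206 + 1672 = 1878
→ [13, 175, 423, 1878]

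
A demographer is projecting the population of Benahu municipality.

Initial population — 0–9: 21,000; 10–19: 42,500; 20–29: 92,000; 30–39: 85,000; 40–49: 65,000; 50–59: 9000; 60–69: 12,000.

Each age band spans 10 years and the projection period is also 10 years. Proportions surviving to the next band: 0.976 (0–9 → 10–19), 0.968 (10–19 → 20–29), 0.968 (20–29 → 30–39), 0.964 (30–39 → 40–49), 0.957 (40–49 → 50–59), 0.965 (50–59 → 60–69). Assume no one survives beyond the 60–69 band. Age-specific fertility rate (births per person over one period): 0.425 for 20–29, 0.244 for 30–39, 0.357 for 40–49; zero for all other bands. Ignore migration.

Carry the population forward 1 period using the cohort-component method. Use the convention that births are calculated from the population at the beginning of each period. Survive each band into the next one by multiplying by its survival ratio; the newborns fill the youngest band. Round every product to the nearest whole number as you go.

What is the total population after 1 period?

386567

Period 1.
Births: 92000 × 0.425 = 39100  |  85000 × 0.244 = 20740  |  65000 × 0.357 = 23205 → total 83045
10–19: 21000 × 0.976 = 20496
20–29: 42500 × 0.968 = 41140
30–39: 92000 × 0.968 = 89056
40–49: 85000 × 0.964 = 81940
50–59: 65000 × 0.957 = 62205
60–69: 9000 × 0.965 = 8685
End of period: [83045, 20496, 41140, 89056, 81940, 62205, 8685]
Total after period 1: 83045 + 20496 + 41140 + 89056 + 81940 + 62205 + 8685 = 386567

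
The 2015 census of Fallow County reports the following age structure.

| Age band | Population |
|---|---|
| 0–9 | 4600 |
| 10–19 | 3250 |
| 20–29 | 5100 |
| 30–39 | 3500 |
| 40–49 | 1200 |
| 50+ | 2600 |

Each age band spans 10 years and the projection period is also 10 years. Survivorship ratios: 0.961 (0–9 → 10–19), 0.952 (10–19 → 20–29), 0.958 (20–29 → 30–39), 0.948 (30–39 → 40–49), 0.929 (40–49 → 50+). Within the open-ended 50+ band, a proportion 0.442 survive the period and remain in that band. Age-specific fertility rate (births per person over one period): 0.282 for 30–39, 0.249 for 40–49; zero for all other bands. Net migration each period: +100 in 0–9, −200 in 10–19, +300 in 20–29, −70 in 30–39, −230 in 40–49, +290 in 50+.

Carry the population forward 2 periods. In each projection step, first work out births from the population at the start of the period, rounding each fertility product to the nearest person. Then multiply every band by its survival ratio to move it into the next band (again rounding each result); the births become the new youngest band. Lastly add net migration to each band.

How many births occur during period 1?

1286

Period 1:
Births: 3500 × 0.282 = 987, 1200 × 0.249 = 299 → total 1286
10–19: 4600 × 0.961 = 4421
20–29: 3250 × 0.952 = 3094
30–39: 5100 × 0.958 = 4886
40–49: 3500 × 0.948 = 3318
50+: 1200 × 0.929 + 2600 × 0.442 = 1115 + 1149 = 2264
Net migration: 0–9 + 100 → 1386; 10–19 − 200 → 4221; 20–29 + 300 → 3394; 30–39 − 70 → 4816; 40–49 − 230 → 3088; 50+ + 290 → 2554
→ [1386, 4221, 3394, 4816, 3088, 2554]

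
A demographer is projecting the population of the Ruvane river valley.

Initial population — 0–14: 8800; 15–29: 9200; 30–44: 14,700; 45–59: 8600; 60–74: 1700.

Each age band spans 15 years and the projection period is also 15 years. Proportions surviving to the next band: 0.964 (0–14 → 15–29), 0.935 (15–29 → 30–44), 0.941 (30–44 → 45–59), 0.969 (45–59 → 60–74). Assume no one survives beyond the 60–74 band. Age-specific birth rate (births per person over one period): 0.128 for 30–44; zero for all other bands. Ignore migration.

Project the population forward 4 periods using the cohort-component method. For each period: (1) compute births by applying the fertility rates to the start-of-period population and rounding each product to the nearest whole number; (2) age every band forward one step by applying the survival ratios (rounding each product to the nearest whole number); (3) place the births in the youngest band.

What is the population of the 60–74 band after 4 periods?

— Period 1 —
Births: 14700 × 0.128 = 1882
15–29: 8800 × 0.964 = 8483
30–44: 9200 × 0.935 = 8602
45–59: 14700 × 0.941 = 13833
60–74: 8600 × 0.969 = 8333
Population now: 0–14=1882, 15–29=8483, 30–44=8602, 45–59=13833, 60–74=8333
— Period 2 —
Births: 8602 × 0.128 = 1101
15–29: 1882 × 0.964 = 1814
30–44: 8483 × 0.935 = 7932
45–59: 8602 × 0.941 = 8094
60–74: 13833 × 0.969 = 13404
Population now: 0–14=1101, 15–29=1814, 30–44=7932, 45–59=8094, 60–74=13404
— Period 3 —
Births: 7932 × 0.128 = 1015
15–29: 1101 × 0.964 = 1061
30–44: 1814 × 0.935 = 1696
45–59: 7932 × 0.941 = 7464
60–74: 8094 × 0.969 = 7843
Population now: 0–14=1015, 15–29=1061, 30–44=1696, 45–59=7464, 60–74=7843
— Period 4 —
Births: 1696 × 0.128 = 217
15–29: 1015 × 0.964 = 978
30–44: 1061 × 0.935 = 992
45–59: 1696 × 0.941 = 1596
60–74: 7464 × 0.969 = 7233
Population now: 0–14=217, 15–29=978, 30–44=992, 45–59=1596, 60–74=7233

7233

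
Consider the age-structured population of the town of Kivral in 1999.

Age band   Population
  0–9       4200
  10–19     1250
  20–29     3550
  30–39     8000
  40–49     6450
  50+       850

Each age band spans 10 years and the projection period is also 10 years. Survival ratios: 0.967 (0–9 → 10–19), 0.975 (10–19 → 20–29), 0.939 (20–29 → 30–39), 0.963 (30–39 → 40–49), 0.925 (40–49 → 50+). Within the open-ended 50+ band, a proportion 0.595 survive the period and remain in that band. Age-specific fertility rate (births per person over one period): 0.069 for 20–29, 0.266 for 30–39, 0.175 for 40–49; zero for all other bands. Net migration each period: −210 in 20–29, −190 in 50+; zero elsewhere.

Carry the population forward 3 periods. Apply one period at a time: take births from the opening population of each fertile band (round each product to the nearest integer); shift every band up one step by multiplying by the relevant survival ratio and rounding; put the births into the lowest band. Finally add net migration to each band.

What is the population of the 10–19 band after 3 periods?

Call the groups 1 to 6, youngest first.
— Period 1 —
Births: 3550 * 0.069 = 245 ; 8000 * 0.266 = 2128 ; 6450 * 0.175 = 1129 — total 3502
Group 2: 4200 * 0.967 = 4061
Group 3: 1250 * 0.975 = 1219
Group 4: 3550 * 0.939 = 3333
Group 5: 8000 * 0.963 = 7704
Group 6: 6450 * 0.925 + 850 * 0.595 = 5966 + 506 = 6472
Net migration: Group 3 − 210 → 1009; Group 6 − 190 → 6282
Giving 3502 / 4061 / 1009 / 3333 / 7704 / 6282.
— Period 2 —
Births: 1009 * 0.069 = 70 ; 3333 * 0.266 = 887 ; 7704 * 0.175 = 1348 — total 2305
Group 2: 3502 * 0.967 = 3386
Group 3: 4061 * 0.975 = 3959
Group 4: 1009 * 0.939 = 947
Group 5: 3333 * 0.963 = 3210
Group 6: 7704 * 0.925 + 6282 * 0.595 = 7126 + 3738 = 10864
Net migration: Group 3 − 210 → 3749; Group 6 − 190 → 10674
Giving 2305 / 3386 / 3749 / 947 / 3210 / 10674.
— Period 3 —
Births: 3749 * 0.069 = 259 ; 947 * 0.266 = 252 ; 3210 * 0.175 = 562 — total 1073
Group 2: 2305 * 0.967 = 2229
Group 3: 3386 * 0.975 = 3301
Group 4: 3749 * 0.939 = 3520
Group 5: 947 * 0.963 = 912
Group 6: 3210 * 0.925 + 10674 * 0.595 = 2969 + 6351 = 9320
Net migration: Group 3 − 210 → 3091; Group 6 − 190 → 9130
Giving 1073 / 2229 / 3091 / 3520 / 912 / 9130.

2229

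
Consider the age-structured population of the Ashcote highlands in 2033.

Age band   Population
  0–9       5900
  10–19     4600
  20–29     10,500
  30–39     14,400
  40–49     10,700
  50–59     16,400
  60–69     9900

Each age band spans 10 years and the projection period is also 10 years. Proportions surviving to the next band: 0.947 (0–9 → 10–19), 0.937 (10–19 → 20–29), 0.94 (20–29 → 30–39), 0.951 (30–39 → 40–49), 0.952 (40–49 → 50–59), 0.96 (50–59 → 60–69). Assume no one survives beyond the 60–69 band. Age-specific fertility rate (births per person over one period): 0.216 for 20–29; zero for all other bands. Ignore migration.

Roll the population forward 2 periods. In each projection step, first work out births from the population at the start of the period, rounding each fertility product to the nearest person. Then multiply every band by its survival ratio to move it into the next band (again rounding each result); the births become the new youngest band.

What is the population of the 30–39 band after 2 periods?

4051

(Bands numbered youngest = 1 to oldest = 7.)
Period 1:
Births: 10500 * 0.216 = 2268
Band 2: 5900 * 0.947 = 5587
Band 3: 4600 * 0.937 = 4310
Band 4: 10500 * 0.94 = 9870
Band 5: 14400 * 0.951 = 13694
Band 6: 10700 * 0.952 = 10186
Band 7: 16400 * 0.96 = 15744
End of period: [2268, 5587, 4310, 9870, 13694, 10186, 15744]
Period 2:
Births: 4310 * 0.216 = 931
Band 2: 2268 * 0.947 = 2148
Band 3: 5587 * 0.937 = 5235
Band 4: 4310 * 0.94 = 4051
Band 5: 9870 * 0.951 = 9386
Band 6: 13694 * 0.952 = 13037
Band 7: 10186 * 0.96 = 9779
End of period: [931, 2148, 5235, 4051, 9386, 13037, 9779]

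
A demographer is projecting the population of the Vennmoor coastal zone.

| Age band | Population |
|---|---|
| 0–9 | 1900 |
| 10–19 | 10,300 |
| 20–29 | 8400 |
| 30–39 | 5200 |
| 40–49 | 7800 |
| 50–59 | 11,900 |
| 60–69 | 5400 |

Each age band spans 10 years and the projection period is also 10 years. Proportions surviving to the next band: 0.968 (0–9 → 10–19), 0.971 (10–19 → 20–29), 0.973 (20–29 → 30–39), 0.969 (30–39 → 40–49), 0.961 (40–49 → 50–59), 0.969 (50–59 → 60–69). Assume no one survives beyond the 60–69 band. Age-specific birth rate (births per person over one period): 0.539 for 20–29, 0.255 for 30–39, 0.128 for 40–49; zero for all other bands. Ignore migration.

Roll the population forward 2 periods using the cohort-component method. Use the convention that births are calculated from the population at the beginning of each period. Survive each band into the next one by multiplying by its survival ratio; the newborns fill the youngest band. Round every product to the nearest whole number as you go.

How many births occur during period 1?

Period 1.
Births: 8400 × 0.539 = 4528, 5200 × 0.255 = 1326, 7800 × 0.128 = 998 → total 6852
10–19: 1900 × 0.968 = 1839
20–29: 10300 × 0.971 = 10001
30–39: 8400 × 0.973 = 8173
40–49: 5200 × 0.969 = 5039
50–59: 7800 × 0.961 = 7496
60–69: 11900 × 0.969 = 11531
Population now: 0–9=6852, 10–19=1839, 20–29=10001, 30–39=8173, 40–49=5039, 50–59=7496, 60–69=11531

6852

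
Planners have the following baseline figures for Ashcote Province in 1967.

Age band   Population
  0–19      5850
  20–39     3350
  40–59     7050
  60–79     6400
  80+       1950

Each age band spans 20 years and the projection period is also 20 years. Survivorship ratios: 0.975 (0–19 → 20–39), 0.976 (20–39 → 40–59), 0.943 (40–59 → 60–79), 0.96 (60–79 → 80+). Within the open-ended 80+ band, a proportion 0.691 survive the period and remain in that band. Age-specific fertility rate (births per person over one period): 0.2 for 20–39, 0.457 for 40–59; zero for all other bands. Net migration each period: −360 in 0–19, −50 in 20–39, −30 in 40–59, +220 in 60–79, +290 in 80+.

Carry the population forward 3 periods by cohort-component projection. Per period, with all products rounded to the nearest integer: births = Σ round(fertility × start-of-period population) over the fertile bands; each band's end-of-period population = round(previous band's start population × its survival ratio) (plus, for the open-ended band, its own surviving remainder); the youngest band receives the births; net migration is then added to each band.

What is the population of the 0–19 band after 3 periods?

Period 1.
Births: 3350 * 0.2 = 670 ; 7050 * 0.457 = 3222 → 3892
20–39: 5850 * 0.975 = 5704
40–59: 3350 * 0.976 = 3270
60–79: 7050 * 0.943 = 6648
80+: 6400 * 0.96 + 1950 * 0.691 = 6144 + 1347 = 7491
Net migration: 0–19 − 360 → 3532; 20–39 − 50 → 5654; 40–59 − 30 → 3240; 60–79 + 220 → 6868; 80+ + 290 → 7781
Population now: 0–19=3532, 20–39=5654, 40–59=3240, 60–79=6868, 80+=7781
Period 2.
Births: 5654 * 0.2 = 1131 ; 3240 * 0.457 = 1481 → 2612
20–39: 3532 * 0.975 = 3444
40–59: 5654 * 0.976 = 5518
60–79: 3240 * 0.943 = 3055
80+: 6868 * 0.96 + 7781 * 0.691 = 6593 + 5377 = 11970
Net migration: 0–19 − 360 → 2252; 20–39 − 50 → 3394; 40–59 − 30 → 5488; 60–79 + 220 → 3275; 80+ + 290 → 12260
Population now: 0–19=2252, 20–39=3394, 40–59=5488, 60–79=3275, 80+=12260
Period 3.
Births: 3394 * 0.2 = 679 ; 5488 * 0.457 = 2508 → 3187
20–39: 2252 * 0.975 = 2196
40–59: 3394 * 0.976 = 3313
60–79: 5488 * 0.943 = 5175
80+: 3275 * 0.96 + 12260 * 0.691 = 3144 + 8472 = 11616
Net migration: 0–19 − 360 → 2827; 20–39 − 50 → 2146; 40–59 − 30 → 3283; 60–79 + 220 → 5395; 80+ + 290 → 11906
Population now: 0–19=2827, 20–39=2146, 40–59=3283, 60–79=5395, 80+=11906

2827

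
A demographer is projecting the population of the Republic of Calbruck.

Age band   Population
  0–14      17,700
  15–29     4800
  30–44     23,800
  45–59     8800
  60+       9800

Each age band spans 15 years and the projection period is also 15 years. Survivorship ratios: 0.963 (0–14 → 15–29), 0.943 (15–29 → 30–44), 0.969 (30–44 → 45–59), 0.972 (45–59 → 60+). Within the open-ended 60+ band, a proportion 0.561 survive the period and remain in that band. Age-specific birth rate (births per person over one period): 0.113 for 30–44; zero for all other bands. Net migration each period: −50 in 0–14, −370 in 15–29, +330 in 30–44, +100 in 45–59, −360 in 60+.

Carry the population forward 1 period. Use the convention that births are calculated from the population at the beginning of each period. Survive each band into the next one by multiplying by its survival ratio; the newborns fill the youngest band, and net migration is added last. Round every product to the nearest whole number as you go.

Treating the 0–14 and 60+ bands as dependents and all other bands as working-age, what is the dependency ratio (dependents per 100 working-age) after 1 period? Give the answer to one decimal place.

36.5

(Bands numbered youngest = 1 to oldest = 5.)
Period 1.
Births: 23800 × 0.113 = 2689
Band 2: 17700 × 0.963 = 17045
Band 3: 4800 × 0.943 = 4526
Band 4: 23800 × 0.969 = 23062
Band 5: 8800 × 0.972 + 9800 × 0.561 = 8554 + 5498 = 14052
Net migration: Band 1 − 50 → 2639; Band 2 − 370 → 16675; Band 3 + 330 → 4856; Band 4 + 100 → 23162; Band 5 − 360 → 13692
Giving 2639 / 16675 / 4856 / 23162 / 13692.
Dependents (band 0–14 + band 60+) = 2639 + 13692 = 16331; working-age = 44693; ratio = 16331/44693 × 100 = 36.5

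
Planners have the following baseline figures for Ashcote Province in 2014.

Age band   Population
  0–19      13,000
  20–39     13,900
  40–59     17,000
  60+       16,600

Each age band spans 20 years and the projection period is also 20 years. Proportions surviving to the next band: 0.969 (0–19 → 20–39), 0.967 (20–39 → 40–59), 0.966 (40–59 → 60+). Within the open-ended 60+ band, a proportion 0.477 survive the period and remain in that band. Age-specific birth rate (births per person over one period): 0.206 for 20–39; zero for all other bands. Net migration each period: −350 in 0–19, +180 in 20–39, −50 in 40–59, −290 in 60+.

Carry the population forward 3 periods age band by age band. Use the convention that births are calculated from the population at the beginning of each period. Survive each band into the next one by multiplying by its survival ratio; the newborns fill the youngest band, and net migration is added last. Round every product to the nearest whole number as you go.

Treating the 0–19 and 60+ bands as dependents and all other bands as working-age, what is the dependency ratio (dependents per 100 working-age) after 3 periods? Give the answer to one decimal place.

478.2

(Groups numbered youngest = 1 to oldest = 4.)
Period 1.
Births: 13900 × 0.206 = 2863
Group 2: 13000 × 0.969 = 12597
Group 3: 13900 × 0.967 = 13441
Group 4: 17000 × 0.966 + 16600 × 0.477 = 16422 + 7918 = 24340
Net migration: Group 1 − 350 → 2513; Group 2 + 180 → 12777; Group 3 − 50 → 13391; Group 4 − 290 → 24050
→ [2513, 12777, 13391, 24050]
Period 2.
Births: 12777 × 0.206 = 2632
Group 2: 2513 × 0.969 = 2435
Group 3: 12777 × 0.967 = 12355
Group 4: 13391 × 0.966 + 24050 × 0.477 = 12936 + 11472 = 24408
Net migration: Group 1 − 350 → 2282; Group 2 + 180 → 2615; Group 3 − 50 → 12305; Group 4 − 290 → 24118
→ [2282, 2615, 12305, 24118]
Period 3.
Births: 2615 × 0.206 = 539
Group 2: 2282 × 0.969 = 2211
Group 3: 2615 × 0.967 = 2529
Group 4: 12305 × 0.966 + 24118 × 0.477 = 11887 + 11504 = 23391
Net migration: Group 1 − 350 → 189; Group 2 + 180 → 2391; Group 3 − 50 → 2479; Group 4 − 290 → 23101
→ [189, 2391, 2479, 23101]
Dependents (band 0–19 + band 60+) = 189 + 23101 = 23290; working-age = 4870; ratio = 23290/4870 × 100 = 478.2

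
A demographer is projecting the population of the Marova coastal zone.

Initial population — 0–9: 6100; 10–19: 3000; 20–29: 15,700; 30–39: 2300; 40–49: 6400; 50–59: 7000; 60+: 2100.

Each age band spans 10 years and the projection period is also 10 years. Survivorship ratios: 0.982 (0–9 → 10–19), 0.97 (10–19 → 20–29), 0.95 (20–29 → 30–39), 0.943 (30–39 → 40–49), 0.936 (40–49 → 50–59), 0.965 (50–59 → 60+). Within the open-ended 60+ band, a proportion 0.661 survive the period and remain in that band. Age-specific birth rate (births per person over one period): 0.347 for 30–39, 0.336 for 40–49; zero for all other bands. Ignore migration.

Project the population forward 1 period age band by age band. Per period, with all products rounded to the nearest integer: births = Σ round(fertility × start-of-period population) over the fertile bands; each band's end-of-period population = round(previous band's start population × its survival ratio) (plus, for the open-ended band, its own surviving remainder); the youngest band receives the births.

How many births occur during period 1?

2948

Period 1:
Births: 2300 * 0.347 = 798  |  6400 * 0.336 = 2150 — total 2948
10–19: 6100 * 0.982 = 5990
20–29: 3000 * 0.97 = 2910
30–39: 15700 * 0.95 = 14915
40–49: 2300 * 0.943 = 2169
50–59: 6400 * 0.936 = 5990
60+: 7000 * 0.965 + 2100 * 0.661 = 6755 + 1388 = 8143
Population now: 0–9=2948, 10–19=5990, 20–29=2910, 30–39=14915, 40–49=2169, 50–59=5990, 60+=8143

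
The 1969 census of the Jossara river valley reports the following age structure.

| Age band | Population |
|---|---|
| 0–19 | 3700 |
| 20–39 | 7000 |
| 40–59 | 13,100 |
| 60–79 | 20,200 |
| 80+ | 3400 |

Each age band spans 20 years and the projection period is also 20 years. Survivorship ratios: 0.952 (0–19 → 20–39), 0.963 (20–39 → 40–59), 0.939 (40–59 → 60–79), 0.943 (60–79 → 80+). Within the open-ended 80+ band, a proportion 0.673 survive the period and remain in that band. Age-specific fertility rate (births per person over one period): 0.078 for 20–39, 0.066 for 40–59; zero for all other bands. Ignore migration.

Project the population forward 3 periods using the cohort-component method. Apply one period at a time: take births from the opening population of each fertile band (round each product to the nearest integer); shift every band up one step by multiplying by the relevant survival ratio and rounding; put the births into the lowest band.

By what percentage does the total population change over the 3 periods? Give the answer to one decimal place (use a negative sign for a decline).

-39.0

Numbering the groups 1..5 from youngest to oldest:
[period 1]
Births: 7000 × 0.078 = 546  |  13100 × 0.066 = 865 — total 1411
Group 2: 3700 × 0.952 = 3522
Group 3: 7000 × 0.963 = 6741
Group 4: 13100 × 0.939 = 12301
Group 5: 20200 × 0.943 + 3400 × 0.673 = 19049 + 2288 = 21337
Population now: 0–19=1411, 20–39=3522, 40–59=6741, 60–79=12301, 80+=21337
[period 2]
Births: 3522 × 0.078 = 275  |  6741 × 0.066 = 445 — total 720
Group 2: 1411 × 0.952 = 1343
Group 3: 3522 × 0.963 = 3392
Group 4: 6741 × 0.939 = 6330
Group 5: 12301 × 0.943 + 21337 × 0.673 = 11600 + 14360 = 25960
Population now: 0–19=720, 20–39=1343, 40–59=3392, 60–79=6330, 80+=25960
[period 3]
Births: 1343 × 0.078 = 105  |  3392 × 0.066 = 224 — total 329
Group 2: 720 × 0.952 = 685
Group 3: 1343 × 0.963 = 1293
Group 4: 3392 × 0.939 = 3185
Group 5: 6330 × 0.943 + 25960 × 0.673 = 5969 + 17471 = 23440
Population now: 0–19=329, 20–39=685, 40–59=1293, 60–79=3185, 80+=23440
Total: 47400 → 28932; change = -18468; percentage change = -39.0%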